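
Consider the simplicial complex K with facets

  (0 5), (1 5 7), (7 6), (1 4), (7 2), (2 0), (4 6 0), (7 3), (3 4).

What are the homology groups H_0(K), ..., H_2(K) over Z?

H_0 ≅ Z,  H_1 ≅ Z^4,  H_2 = 0.

Fix the vertex order 0 < 1 < 2 < 3 < 4 < 5 < 6 < 7 and write every simplex with vertices in increasing order. Then dim K = 2 and the simplices of K are:

  0-simplices (8): [0], [1], [2], [3], [4], [5], [6], [7]
  1-simplices (13): [0,2], [0,4], [0,5], [0,6], [1,4], [1,5], [1,7], [2,7], [3,4], [3,7], [4,6], [5,7], [6,7]
  2-simplices (2): [0,4,6], [1,5,7]

giving chain groups C_0 ≅ Z^8, C_1 ≅ Z^13, C_2 ≅ Z^2.

∂_1: C_1 → C_0 is given by ∂[p,q] = [q] − [p].
The resulting 8×13 matrix has rank 7, and its Smith normal form has invariant factors (1,1,1,1,1,1,1).

The boundary map ∂_2: C_2 → C_1 sends each 2-simplex [p,q,r] to [q,r] − [p,r] + [p,q]. For instance
  ∂[1,5,7] = [5,7] − [1,7] + [1,5],
  ∂[0,4,6] = [4,6] − [0,6] + [0,4].
As a 13×2 matrix over Z this has rank 2, with invariant factors (1,1).

From H_k ≅ ker(∂_k) / im(∂_{k+1}) we obtain:

  H_0: rank C_0 − rank ∂_1 = 8 − 7 = 1, and the invariant factors of ∂_1 are all 1, so H_0 = Z.
  H_1: rank ker ∂_1 − rank ∂_2 = (13 − 7) − 2 = 4, and the invariant factors of ∂_2 are all 1, so H_1 = Z^4.
  H_2: rank ker ∂_2 − rank ∂_3 = (2 − 2) − 0 = 0, and there is no ∂_3, so H_2 = 0.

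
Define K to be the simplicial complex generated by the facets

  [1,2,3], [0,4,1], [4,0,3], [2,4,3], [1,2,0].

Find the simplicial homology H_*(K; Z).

H_0 ≅ Z,  H_1 ≅ Z,  H_2 = 0.

K has 5 vertices, 10 edges, 5 triangles.
rank ∂_0 = 0, rank ∂_1 = 4 ⇒ b_0 = 5 − 0 − 4 = 1; all invariant factors of ∂_1 are 1 so no torsion. So H_0 = Z.
rank ∂_1 = 4, rank ∂_2 = 5 ⇒ b_1 = 10 − 4 − 5 = 1; all invariant factors of ∂_2 are 1 so no torsion. So H_1 = Z.
rank ∂_2 = 5, rank ∂_3 = 0 ⇒ b_2 = 5 − 5 − 0 = 0. So H_2 = 0.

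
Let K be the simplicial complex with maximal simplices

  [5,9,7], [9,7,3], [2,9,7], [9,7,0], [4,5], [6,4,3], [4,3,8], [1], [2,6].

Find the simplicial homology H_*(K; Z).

Take the total order 0 < 1 < 2 < 3 < 4 < 5 < 6 < 7 < 8 < 9 on the vertex set. Then K (dimension 2) consists of the simplices:

  0-simplices (10): [0], [1], [2], [3], [4], [5], [6], [7], [8], [9]
  1-simplices (16): [0,7], [0,9], [2,6], [2,7], [2,9], [3,4], [3,6], [3,7], [3,8], [3,9], [4,5], [4,6], [4,8], [5,7], [5,9], [7,9]
  2-simplices (6): [0,7,9], [2,7,9], [3,4,6], [3,4,8], [3,7,9], [5,7,9]

giving chain groups C_0 ≅ Z^10, C_1 ≅ Z^16, C_2 ≅ Z^6.

Boundary ∂_1: C_1 → C_0 maps an edge to its endpoints' difference, ∂[p,q] = q − p. For instance
  ∂[2,9] = [9] − [2].
The 10×16 boundary matrix has rank 8 and Smith normal form diag(1,1,1,1,1,1,1,1).

Boundary ∂_2: C_2 → C_1 acts by ∂[p,q,r] = [q,r] − [p,r] + [p,q]. For instance
  ∂[3,4,8] = [4,8] − [3,8] + [3,4],
  ∂[5,7,9] = [7,9] − [5,9] + [5,7].
The 16×6 boundary matrix has rank 6 and Smith normal form diag(1,1,1,1,1,1).

Reading off H_k = ker ∂_k / im ∂_{k+1}:

  H_0: rank C_0 − rank ∂_1 = 10 − 8 = 2, and the invariant factors of ∂_1 are all 1, so H_0 = Z^2.
  H_1: rank ker ∂_1 − rank ∂_2 = (16 − 8) − 6 = 2, and the invariant factors of ∂_2 are all 1, so H_1 = Z^2.
  H_2: rank ker ∂_2 − rank ∂_3 = (6 − 6) − 0 = 0, and there is no ∂_3, so H_2 = 0.

H_0 = Z^2,  H_1 = Z^2,  H_2 = 0.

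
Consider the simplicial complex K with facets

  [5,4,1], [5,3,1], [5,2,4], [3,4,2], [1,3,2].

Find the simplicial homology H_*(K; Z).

Take the total order 1 < 2 < 3 < 4 < 5 on the vertex set. Then K (dimension 2) consists of the simplices:

  0-simplices (5): [1], [2], [3], [4], [5]
  1-simplices (10): [1,2], [1,3], [1,4], [1,5], [2,3], [2,4], [2,5], [3,4], [3,5], [4,5]
  2-simplices (5): [1,2,3], [1,3,5], [1,4,5], [2,3,4], [2,4,5]

so the chain groups are C_0 ≅ Z^5, C_1 ≅ Z^10, C_2 ≅ Z^5.

Boundary ∂_1: C_1 → C_0 is given by ∂[p,q] = [q] − [p]. For instance
  ∂[2,4] = [4] − [2].
This gives a 5×10 integer matrix of rank 4; reducing to Smith normal form yields diagonal entries (1,1,1,1).

The boundary map ∂_2: C_2 → C_1 maps a triangle to the signed sum of its edges. For instance
  ∂[1,3,5] = [3,5] − [1,5] + [1,3],
  ∂[1,2,3] = [2,3] − [1,3] + [1,2].
As a 10×5 matrix over Z this has rank 5, with invariant factors (1,1,1,1,1).

Now H_k = ker ∂_k / im ∂_{k+1}, so:

  H_0: rank C_0 − rank ∂_1 = 5 − 4 = 1, and the invariant factors of ∂_1 are all 1, so H_0 ≅ Z.
  H_1: rank ker ∂_1 − rank ∂_2 = (10 − 4) − 5 = 1, and the invariant factors of ∂_2 are all 1, so H_1 ≅ Z.
  H_2: rank ker ∂_2 − rank ∂_3 = (5 − 5) − 0 = 0, and there is no ∂_3, so H_2 ≅ 0.

(K is a triangulation of the Möbius band.)

H_0 ≅ Z,  H_1 ≅ Z,  H_2 = 0.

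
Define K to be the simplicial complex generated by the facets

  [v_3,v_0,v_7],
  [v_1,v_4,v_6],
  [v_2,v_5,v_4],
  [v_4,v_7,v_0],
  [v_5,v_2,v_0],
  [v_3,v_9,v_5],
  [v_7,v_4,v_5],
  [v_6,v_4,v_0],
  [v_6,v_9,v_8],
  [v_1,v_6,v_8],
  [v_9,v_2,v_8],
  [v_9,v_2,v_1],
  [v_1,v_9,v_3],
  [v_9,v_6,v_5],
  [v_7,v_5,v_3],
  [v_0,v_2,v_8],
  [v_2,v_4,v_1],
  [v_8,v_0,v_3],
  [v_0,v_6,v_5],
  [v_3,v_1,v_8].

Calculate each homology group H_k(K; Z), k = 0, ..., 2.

H_0 ≅ Z,  H_1 ≅ Z ⊕ Z/2Z,  H_2 = 0.

We work with the vertex ordering v_0 < v_1 < v_2 < v_3 < v_4 < v_5 < v_6 < v_7 < v_8 < v_9. The simplices of K, each written with vertices in increasing order, are:

  0-simplices (10): [v_0], [v_1], [v_2], [v_3], [v_4], [v_5], [v_6], [v_7], [v_8], [v_9]
  1-simplices (30): (30 of them)
  2-simplices (20): (20 of them)

giving chain groups C_0 ≅ Z^10, C_1 ≅ Z^30, C_2 ≅ Z^20.

The boundary map ∂_1: C_1 → C_0 maps an edge to its endpoints' difference, ∂[p,q] = q − p.
This gives a 10×30 integer matrix of rank 9; reducing to Smith normal form yields diagonal entries (1,1,1,1,1,1,1,1,1).

The boundary map ∂_2: C_2 → C_1 sends each 2-simplex [p,q,r] to [q,r] − [p,r] + [p,q]. For instance
  ∂[v_4,v_5,v_7] = [v_5,v_7] − [v_4,v_7] + [v_4,v_5],
  ∂[v_0,v_2,v_8] = [v_2,v_8] − [v_0,v_8] + [v_0,v_2].
As a 30×20 matrix over Z this has rank 20, with invariant factors (1,1,1,1,1,1,1,1,1,1,1,1,1,1,1,1,1,1,1,2).

Computing H_k = (kernel of ∂_k) / (image of ∂_{k+1}):

  H_0: rank C_0 − rank ∂_1 = 10 − 9 = 1, and the invariant factors of ∂_1 are all 1, so H_0 = Z.
  H_1: rank ker ∂_1 − rank ∂_2 = (30 − 9) − 20 = 1, and ∂_2 has invariant factor 2 > 1, so H_1 = Z ⊕ Z/2Z.
  H_2: rank ker ∂_2 − rank ∂_3 = (20 − 20) − 0 = 0, and there is no ∂_3, so H_2 = 0.

As a check, the Euler characteristic is 10 − 30 + 20 = 0, which agrees with 1 − 1 + 0 = 0.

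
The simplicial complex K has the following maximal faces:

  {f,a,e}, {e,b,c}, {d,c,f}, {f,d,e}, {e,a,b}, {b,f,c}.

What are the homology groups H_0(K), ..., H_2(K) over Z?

H_0 ≅ Z,  H_1 ≅ Z,  H_2 = 0.

Fix the vertex order a < b < c < d < e < f and write every simplex with vertices in increasing order. Then dim K = 2 and the simplices of K are:

  0-simplices (6): a, b, c, d, e, f
  1-simplices (12): ab, ae, af, bc, be, bf, cd, ce, cf, de, df, ef
  2-simplices (6): abe, aef, bce, bcf, cdf, def

Hence C_0 ≅ Z^6, C_1 ≅ Z^12, C_2 ≅ Z^6.

∂_1: C_1 → C_0 maps an edge to its endpoints' difference, ∂[p,q] = q − p.
This gives a 6×12 integer matrix of rank 5; reducing to Smith normal form yields diagonal entries (1,1,1,1,1).

∂_2: C_2 → C_1 maps a triangle to the signed sum of its edges. For instance
  ∂abe = be − ae + ab,
  ∂def = ef − df + de.
This gives a 12×6 integer matrix of rank 6; reducing to Smith normal form yields diagonal entries (1,1,1,1,1,1).

Reading off H_k = ker ∂_k / im ∂_{k+1}:

  H_0: rank C_0 − rank ∂_1 = 6 − 5 = 1, and the invariant factors of ∂_1 are all 1, so H_0 = Z.
  H_1: rank ker ∂_1 − rank ∂_2 = (12 − 5) − 6 = 1, and the invariant factors of ∂_2 are all 1, so H_1 = Z.
  H_2: rank ker ∂_2 − rank ∂_3 = (6 − 6) − 0 = 0, and there is no ∂_3, so H_2 = 0.

As a check, the Euler characteristic is 6 − 12 + 6 = 0, which agrees with 1 − 1 + 0 = 0.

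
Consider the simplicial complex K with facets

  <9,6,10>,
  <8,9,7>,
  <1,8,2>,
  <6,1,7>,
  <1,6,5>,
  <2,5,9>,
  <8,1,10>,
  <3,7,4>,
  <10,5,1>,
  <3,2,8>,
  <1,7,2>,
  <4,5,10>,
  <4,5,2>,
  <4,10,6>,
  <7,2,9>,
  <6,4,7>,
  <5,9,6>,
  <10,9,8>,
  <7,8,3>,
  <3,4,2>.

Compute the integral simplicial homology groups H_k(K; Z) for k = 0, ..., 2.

Take the total order 1 < 2 < 3 < 4 < 5 < 6 < 7 < 8 < 9 < 10 on the vertex set. Then K (dimension 2) consists of the simplices:

  0-simplices (10): [1], [2], [3], [4], [5], [6], [7], [8], [9], [10]
  1-simplices (30): (30 of them)
  2-simplices (20): (20 of them)

Hence C_0 ≅ Z^10, C_1 ≅ Z^30, C_2 ≅ Z^20.

Boundary ∂_1: C_1 → C_0 is given by ∂[p,q] = [q] − [p].
The resulting 10×30 matrix has rank 9, and its Smith normal form has invariant factors (1,1,1,1,1,1,1,1,1).

∂_2: C_2 → C_1 acts by ∂[p,q,r] = [q,r] − [p,r] + [p,q]. For instance
  ∂[1,5,6] = [5,6] − [1,6] + [1,5],
  ∂[1,2,8] = [2,8] − [1,8] + [1,2].
The 30×20 boundary matrix has rank 20 and Smith normal form diag(1,1,1,1,1,1,1,1,1,1,1,1,1,1,1,1,1,1,1,2).

Computing H_k = (kernel of ∂_k) / (image of ∂_{k+1}):

  H_0: rank C_0 − rank ∂_1 = 10 − 9 = 1, and the invariant factors of ∂_1 are all 1, so H_0 = Z.
  H_1: rank ker ∂_1 − rank ∂_2 = (30 − 9) − 20 = 1, and ∂_2 has invariant factor 2 > 1, so H_1 = Z × Z/2.
  H_2: rank ker ∂_2 − rank ∂_3 = (20 − 20) − 0 = 0, and there is no ∂_3, so H_2 = 0.

H_0 = Z,  H_1 = Z × Z/2,  H_2 = 0.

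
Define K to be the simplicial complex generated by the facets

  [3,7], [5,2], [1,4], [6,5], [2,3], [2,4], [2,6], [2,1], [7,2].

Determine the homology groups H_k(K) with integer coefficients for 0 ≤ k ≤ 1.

H_0 ≅ Z,  H_1 ≅ Z^3.

K has 7 vertices, 9 edges.
rank ∂_0 = 0, rank ∂_1 = 6 ⇒ b_0 = 7 − 0 − 6 = 1; all invariant factors of ∂_1 are 1 so no torsion. So H_0 ≅ Z.
rank ∂_1 = 6, rank ∂_2 = 0 ⇒ b_1 = 9 − 6 − 0 = 3. So H_1 ≅ Z^3.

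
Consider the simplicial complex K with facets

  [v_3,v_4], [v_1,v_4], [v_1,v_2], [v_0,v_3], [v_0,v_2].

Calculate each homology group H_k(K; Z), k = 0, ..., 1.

H_0 ≅ Z,  H_1 ≅ Z.

K has 5 vertices, 5 edges.
rank ∂_0 = 0, rank ∂_1 = 4 ⇒ b_0 = 5 − 0 − 4 = 1; all invariant factors of ∂_1 are 1 so no torsion. So H_0 ≅ Z.
rank ∂_1 = 4, rank ∂_2 = 0 ⇒ b_1 = 5 − 4 − 0 = 1. So H_1 ≅ Z.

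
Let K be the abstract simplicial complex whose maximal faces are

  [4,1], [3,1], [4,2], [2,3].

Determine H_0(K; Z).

Fix the vertex order 1 < 2 < 3 < 4 and write every simplex with vertices in increasing order. Then dim K = 1 and the simplices of K are:

  0-simplices (4): [1], [2], [3], [4]
  1-simplices (4): [1,3], [1,4], [2,3], [2,4]

so the chain groups are C_0 ≅ Z^4, C_1 ≅ Z^4.

Boundary ∂_1: C_1 → C_0 sends each edge [p,q] (with p < q) to q − p. For instance
  ∂[2,3] = [3] − [2].
The resulting 4×4 matrix has rank 3, and its Smith normal form has invariant factors (1,1,1).

Reading off H_k = ker ∂_k / im ∂_{k+1}:

  H_0: rank C_0 − rank ∂_1 = 4 − 3 = 1, and the invariant factors of ∂_1 are all 1, so H_0 = Z.

H_0 = Z.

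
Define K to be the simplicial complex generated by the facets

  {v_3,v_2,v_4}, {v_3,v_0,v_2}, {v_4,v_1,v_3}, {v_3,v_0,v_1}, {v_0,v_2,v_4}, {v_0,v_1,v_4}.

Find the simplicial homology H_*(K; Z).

Take the total order v_0 < v_1 < v_2 < v_3 < v_4 on the vertex set. Then K (dimension 2) consists of the simplices:

  0-simplices (5): [v_0], [v_1], [v_2], [v_3], [v_4]
  1-simplices (9): [v_0,v_1], [v_0,v_2], [v_0,v_3], [v_0,v_4], [v_1,v_3], [v_1,v_4], [v_2,v_3], [v_2,v_4], [v_3,v_4]
  2-simplices (6): [v_0,v_1,v_3], [v_0,v_1,v_4], [v_0,v_2,v_3], [v_0,v_2,v_4], [v_1,v_3,v_4], [v_2,v_3,v_4]

Hence C_0 ≅ Z^5, C_1 ≅ Z^9, C_2 ≅ Z^6.

Boundary ∂_1: C_1 → C_0 maps an edge to its endpoints' difference, ∂[p,q] = q − p. For instance
  ∂[v_2,v_3] = [v_3] − [v_2].
The resulting 5×9 matrix has rank 4, and its Smith normal form has invariant factors (1,1,1,1).

Boundary ∂_2: C_2 → C_1 sends each 2-simplex [p,q,r] to [q,r] − [p,r] + [p,q]. For instance
  ∂[v_1,v_3,v_4] = [v_3,v_4] − [v_1,v_4] + [v_1,v_3],
  ∂[v_0,v_1,v_4] = [v_1,v_4] − [v_0,v_4] + [v_0,v_1].
The resulting 9×6 matrix has rank 5, and its Smith normal form has invariant factors (1,1,1,1,1).

Computing H_k = (kernel of ∂_k) / (image of ∂_{k+1}):

  H_0: rank C_0 − rank ∂_1 = 5 − 4 = 1, and the invariant factors of ∂_1 are all 1, so H_0 ≅ Z.
  H_1: rank ker ∂_1 − rank ∂_2 = (9 − 4) − 5 = 0, and the invariant factors of ∂_2 are all 1, so H_1 ≅ 0.
  H_2: rank ker ∂_2 − rank ∂_3 = (6 − 5) − 0 = 1, and there is no ∂_3, so H_2 ≅ Z.

(K is a triangulation of the 2-sphere S^2.)

H_0 = Z,  H_1 = 0,  H_2 = Z.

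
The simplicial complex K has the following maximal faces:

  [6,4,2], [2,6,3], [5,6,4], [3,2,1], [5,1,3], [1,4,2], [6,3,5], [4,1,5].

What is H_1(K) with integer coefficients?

H_1 ≅ 0.

We work with the vertex ordering 1 < 2 < 3 < 4 < 5 < 6. The simplices of K, each written with vertices in increasing order, are:

  0-simplices (6): [1], [2], [3], [4], [5], [6]
  1-simplices (12): [1,2], [1,3], [1,4], [1,5], [2,3], [2,4], [2,6], [3,5], [3,6], [4,5], [4,6], [5,6]
  2-simplices (8): [1,2,3], [1,2,4], [1,3,5], [1,4,5], [2,3,6], [2,4,6], [3,5,6], [4,5,6]

Hence C_0 ≅ Z^6, C_1 ≅ Z^12, C_2 ≅ Z^8.

The boundary map ∂_1: C_1 → C_0 maps an edge to its endpoints' difference, ∂[p,q] = q − p. For instance
  ∂[1,2] = [2] − [1].
The resulting 6×12 matrix has rank 5, and its Smith normal form has invariant factors (1,1,1,1,1).

The boundary map ∂_2: C_2 → C_1 maps a triangle to the signed sum of its edges. For instance
  ∂[1,3,5] = [3,5] − [1,5] + [1,3],
  ∂[4,5,6] = [5,6] − [4,6] + [4,5].
This gives a 12×8 integer matrix of rank 7; reducing to Smith normal form yields diagonal entries (1,1,1,1,1,1,1).

Computing H_k = (kernel of ∂_k) / (image of ∂_{k+1}):

  H_1: rank ker ∂_1 − rank ∂_2 = (12 − 5) − 7 = 0, and the invariant factors of ∂_2 are all 1, so H_1 ≅ 0.

(K is a triangulation of the 2-sphere S^2.)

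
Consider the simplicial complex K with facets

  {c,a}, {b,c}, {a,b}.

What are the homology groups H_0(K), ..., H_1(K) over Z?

H_0 ≅ Z,  H_1 ≅ Z.

We work with the vertex ordering a < b < c. The simplices of K, each written with vertices in increasing order, are:

  0-simplices (3): a, b, c
  1-simplices (3): ab, ac, bc

giving chain groups C_0 ≅ Z^3, C_1 ≅ Z^3.

∂_1: C_1 → C_0 is given by ∂[p,q] = [q] − [p]. For instance
  ∂bc = c − b.
The resulting 3×3 matrix has rank 2, and its Smith normal form has invariant factors (1,1).

Computing H_k = (kernel of ∂_k) / (image of ∂_{k+1}):

  H_0: rank C_0 − rank ∂_1 = 3 − 2 = 1, and the invariant factors of ∂_1 are all 1, so H_0 ≅ Z.
  H_1: rank ker ∂_1 − rank ∂_2 = (3 − 2) − 0 = 1, and there is no ∂_2, so H_1 ≅ Z.

(K is a triangulation of the circle S^1.)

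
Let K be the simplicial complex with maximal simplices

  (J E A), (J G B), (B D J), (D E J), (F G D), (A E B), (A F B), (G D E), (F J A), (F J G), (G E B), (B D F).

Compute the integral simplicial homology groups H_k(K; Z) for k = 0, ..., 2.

Fix the vertex order A < B < D < E < F < G < J and write every simplex with vertices in increasing order. Then dim K = 2 and the simplices of K are:

  0-simplices (7): A, B, D, E, F, G, J
  1-simplices (18): AB, AE, AF, AJ, BD, BE, BF, BG, BJ, DE, DF, DG, DJ, EG, EJ, FG, FJ, GJ
  2-simplices (12): ABE, ABF, AEJ, AFJ, BDF, BDJ, BEG, BGJ, DEG, DEJ, DFG, FGJ

Hence C_0 ≅ Z^7, C_1 ≅ Z^18, C_2 ≅ Z^12.

Boundary ∂_1: C_1 → C_0 maps an edge to its endpoints' difference, ∂[p,q] = q − p. For instance
  ∂AJ = J − A.
The resulting 7×18 matrix has rank 6, and its Smith normal form has invariant factors (1,1,1,1,1,1).

The boundary map ∂_2: C_2 → C_1 acts by ∂[p,q,r] = [q,r] − [p,r] + [p,q]. For instance
  ∂DEJ = EJ − DJ + DE,
  ∂BEG = EG − BG + BE.
The 18×12 boundary matrix has rank 12 and Smith normal form diag(1,1,1,1,1,1,1,1,1,1,1,2).

Reading off H_k = ker ∂_k / im ∂_{k+1}:

  H_0: rank C_0 − rank ∂_1 = 7 − 6 = 1, and the invariant factors of ∂_1 are all 1, so H_0 = Z.
  H_1: rank ker ∂_1 − rank ∂_2 = (18 − 6) − 12 = 0, and ∂_2 has invariant factor 2 > 1, so H_1 = Z/2.
  H_2: rank ker ∂_2 − rank ∂_3 = (12 − 12) − 0 = 0, and there is no ∂_3, so H_2 = 0.

As a check, the Euler characteristic is 7 − 18 + 12 = 1, which agrees with 1 − 0 + 0 = 1.

H_0 ≅ Z,  H_1 ≅ Z/2,  H_2 = 0.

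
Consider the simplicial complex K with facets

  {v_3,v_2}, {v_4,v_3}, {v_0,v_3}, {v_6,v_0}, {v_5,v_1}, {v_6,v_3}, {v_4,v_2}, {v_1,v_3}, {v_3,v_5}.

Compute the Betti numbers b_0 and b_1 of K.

Take the total order v_0 < v_1 < v_2 < v_3 < v_4 < v_5 < v_6 on the vertex set. Then K (dimension 1) consists of the simplices:

  0-simplices (7): [v_0], [v_1], [v_2], [v_3], [v_4], [v_5], [v_6]
  1-simplices (9): [v_0,v_3], [v_0,v_6], [v_1,v_3], [v_1,v_5], [v_2,v_3], [v_2,v_4], [v_3,v_4], [v_3,v_5], [v_3,v_6]

giving chain groups C_0 ≅ Z^7, C_1 ≅ Z^9.

The boundary map ∂_1: C_1 → C_0 is given by ∂[p,q] = [q] − [p]. For instance
  ∂[v_3,v_5] = [v_5] − [v_3].
This gives a 7×9 integer matrix of rank 6; reducing to Smith normal form yields diagonal entries (1,1,1,1,1,1).

Reading off H_k = ker ∂_k / im ∂_{k+1}:

  H_0: rank C_0 − rank ∂_1 = 7 − 6 = 1, and the invariant factors of ∂_1 are all 1, so H_0 = Z.
  H_1: rank ker ∂_1 − rank ∂_2 = (9 − 6) − 0 = 3, and there is no ∂_2, so H_1 = Z^3.

Hence the Betti numbers are b_0 = 1, b_1 = 3.

b_0 = 1, b_1 = 3.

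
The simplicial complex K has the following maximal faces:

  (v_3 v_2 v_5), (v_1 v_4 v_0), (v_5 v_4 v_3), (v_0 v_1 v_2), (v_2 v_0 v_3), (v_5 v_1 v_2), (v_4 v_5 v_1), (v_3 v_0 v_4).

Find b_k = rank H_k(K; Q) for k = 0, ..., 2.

b_0 = 1, b_1 = 0, b_2 = 1.

Fix the vertex order v_0 < v_1 < v_2 < v_3 < v_4 < v_5 and write every simplex with vertices in increasing order. Then dim K = 2 and the simplices of K are:

  0-simplices (6): [v_0], [v_1], [v_2], [v_3], [v_4], [v_5]
  1-simplices (12): [v_0,v_1], [v_0,v_2], [v_0,v_3], [v_0,v_4], [v_1,v_2], [v_1,v_4], [v_1,v_5], [v_2,v_3], [v_2,v_5], [v_3,v_4], [v_3,v_5], [v_4,v_5]
  2-simplices (8): [v_0,v_1,v_2], [v_0,v_1,v_4], [v_0,v_2,v_3], [v_0,v_3,v_4], [v_1,v_2,v_5], [v_1,v_4,v_5], [v_2,v_3,v_5], [v_3,v_4,v_5]

Hence C_0 ≅ Z^6, C_1 ≅ Z^12, C_2 ≅ Z^8.

Boundary ∂_1: C_1 → C_0 maps an edge to its endpoints' difference, ∂[p,q] = q − p. For instance
  ∂[v_1,v_2] = [v_2] − [v_1].
The 6×12 boundary matrix has rank 5 and Smith normal form diag(1,1,1,1,1).

The boundary map ∂_2: C_2 → C_1 sends each 2-simplex [p,q,r] to [q,r] − [p,r] + [p,q]. For instance
  ∂[v_0,v_3,v_4] = [v_3,v_4] − [v_0,v_4] + [v_0,v_3],
  ∂[v_0,v_2,v_3] = [v_2,v_3] − [v_0,v_3] + [v_0,v_2].
The resulting 12×8 matrix has rank 7, and its Smith normal form has invariant factors (1,1,1,1,1,1,1).

Computing H_k = (kernel of ∂_k) / (image of ∂_{k+1}):

  H_0: rank C_0 − rank ∂_1 = 6 − 5 = 1, and the invariant factors of ∂_1 are all 1, so H_0 = Z.
  H_1: rank ker ∂_1 − rank ∂_2 = (12 − 5) − 7 = 0, and the invariant factors of ∂_2 are all 1, so H_1 = 0.
  H_2: rank ker ∂_2 − rank ∂_3 = (8 − 7) − 0 = 1, and there is no ∂_3, so H_2 = Z.

As a check, the Euler characteristic is 6 − 12 + 8 = 2, which agrees with 1 − 0 + 1 = 2.

Hence the Betti numbers are b_0 = 1, b_1 = 0, b_2 = 1.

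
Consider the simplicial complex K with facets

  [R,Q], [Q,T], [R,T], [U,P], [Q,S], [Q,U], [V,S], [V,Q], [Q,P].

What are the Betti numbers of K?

K has 7 vertices, 9 edges.
rank ∂_0 = 0, rank ∂_1 = 6 ⇒ b_0 = 7 − 0 − 6 = 1; all invariant factors of ∂_1 are 1 so no torsion. So H_0 = Z.
rank ∂_1 = 6, rank ∂_2 = 0 ⇒ b_1 = 9 − 6 − 0 = 3. So H_1 = Z^3.

b_0 = 1, b_1 = 3.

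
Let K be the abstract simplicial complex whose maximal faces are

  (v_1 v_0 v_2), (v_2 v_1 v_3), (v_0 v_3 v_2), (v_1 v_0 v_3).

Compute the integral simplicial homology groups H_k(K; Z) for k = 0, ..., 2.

H_0 ≅ Z,  H_1 = 0,  H_2 ≅ Z.

K has 4 vertices, 6 edges, 4 triangles.
rank ∂_0 = 0, rank ∂_1 = 3 ⇒ b_0 = 4 − 0 − 3 = 1; all invariant factors of ∂_1 are 1 so no torsion. So H_0 ≅ Z.
rank ∂_1 = 3, rank ∂_2 = 3 ⇒ b_1 = 6 − 3 − 3 = 0; all invariant factors of ∂_2 are 1 so no torsion. So H_1 ≅ 0.
rank ∂_2 = 3, rank ∂_3 = 0 ⇒ b_2 = 4 − 3 − 0 = 1. So H_2 ≅ Z.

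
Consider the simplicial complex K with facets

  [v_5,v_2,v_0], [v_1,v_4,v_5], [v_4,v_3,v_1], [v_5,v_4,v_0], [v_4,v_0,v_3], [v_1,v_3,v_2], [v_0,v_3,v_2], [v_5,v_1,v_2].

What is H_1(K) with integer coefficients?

H_1 ≅ 0.

Fix the vertex order v_0 < v_1 < v_2 < v_3 < v_4 < v_5 and write every simplex with vertices in increasing order. Then dim K = 2 and the simplices of K are:

  0-simplices (6): [v_0], [v_1], [v_2], [v_3], [v_4], [v_5]
  1-simplices (12): [v_0,v_2], [v_0,v_3], [v_0,v_4], [v_0,v_5], [v_1,v_2], [v_1,v_3], [v_1,v_4], [v_1,v_5], [v_2,v_3], [v_2,v_5], [v_3,v_4], [v_4,v_5]
  2-simplices (8): [v_0,v_2,v_3], [v_0,v_2,v_5], [v_0,v_3,v_4], [v_0,v_4,v_5], [v_1,v_2,v_3], [v_1,v_2,v_5], [v_1,v_3,v_4], [v_1,v_4,v_5]

giving chain groups C_0 ≅ Z^6, C_1 ≅ Z^12, C_2 ≅ Z^8.

The boundary map ∂_1: C_1 → C_0 maps an edge to its endpoints' difference, ∂[p,q] = q − p.
The resulting 6×12 matrix has rank 5, and its Smith normal form has invariant factors (1,1,1,1,1).

∂_2: C_2 → C_1 acts by ∂[p,q,r] = [q,r] − [p,r] + [p,q]. For instance
  ∂[v_0,v_2,v_5] = [v_2,v_5] − [v_0,v_5] + [v_0,v_2],
  ∂[v_0,v_2,v_3] = [v_2,v_3] − [v_0,v_3] + [v_0,v_2].
As a 12×8 matrix over Z this has rank 7, with invariant factors (1,1,1,1,1,1,1).

From H_k ≅ ker(∂_k) / im(∂_{k+1}) we obtain:

  H_1: rank ker ∂_1 − rank ∂_2 = (12 − 5) − 7 = 0, and the invariant factors of ∂_2 are all 1, so H_1 = 0.

(K is a triangulation of the 2-sphere S^2.)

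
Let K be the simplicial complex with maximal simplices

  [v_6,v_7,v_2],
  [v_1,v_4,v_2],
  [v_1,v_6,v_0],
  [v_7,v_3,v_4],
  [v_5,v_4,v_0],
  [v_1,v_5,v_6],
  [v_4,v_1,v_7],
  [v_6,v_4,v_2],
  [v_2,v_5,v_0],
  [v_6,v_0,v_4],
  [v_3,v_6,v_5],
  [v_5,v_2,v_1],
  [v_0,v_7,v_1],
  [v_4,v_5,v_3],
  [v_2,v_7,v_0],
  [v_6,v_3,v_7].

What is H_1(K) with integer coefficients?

Fix the vertex order v_0 < v_1 < v_2 < v_3 < v_4 < v_5 < v_6 < v_7 and write every simplex with vertices in increasing order. Then dim K = 2 and the simplices of K are:

  0-simplices (8): [v_0], [v_1], [v_2], [v_3], [v_4], [v_5], [v_6], [v_7]
  1-simplices (24): (24 of them)
  2-simplices (16): (16 of them)

giving chain groups C_0 ≅ Z^8, C_1 ≅ Z^24, C_2 ≅ Z^16.

Boundary ∂_1: C_1 → C_0 maps an edge to its endpoints' difference, ∂[p,q] = q − p. For instance
  ∂[v_3,v_6] = [v_6] − [v_3].
The 8×24 boundary matrix has rank 7 and Smith normal form diag(1,1,1,1,1,1,1).

∂_2: C_2 → C_1 maps a triangle to the signed sum of its edges. For instance
  ∂[v_0,v_4,v_5] = [v_4,v_5] − [v_0,v_5] + [v_0,v_4],
  ∂[v_3,v_4,v_5] = [v_4,v_5] − [v_3,v_5] + [v_3,v_4].
As a 24×16 matrix over Z this has rank 15, with invariant factors (1,1,1,1,1,1,1,1,1,1,1,1,1,1,1).

Now H_k = ker ∂_k / im ∂_{k+1}, so:

  H_1: rank ker ∂_1 − rank ∂_2 = (24 − 7) − 15 = 2, and the invariant factors of ∂_2 are all 1, so H_1 ≅ Z^2.

(K is a triangulation of the torus T^2.)

H_1 = Z^2.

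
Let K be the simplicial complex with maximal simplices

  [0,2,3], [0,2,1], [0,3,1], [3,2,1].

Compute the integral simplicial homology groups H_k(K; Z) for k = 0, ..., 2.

H_0 = Z,  H_1 = 0,  H_2 = Z.

Order the vertices as 0 < 1 < 2 < 3. Listing each simplex with vertices in this order, K has dimension 2 with simplices:

  0-simplices (4): [0], [1], [2], [3]
  1-simplices (6): [0,1], [0,2], [0,3], [1,2], [1,3], [2,3]
  2-simplices (4): [0,1,2], [0,1,3], [0,2,3], [1,2,3]

Hence C_0 ≅ Z^4, C_1 ≅ Z^6, C_2 ≅ Z^4.

The boundary map ∂_1: C_1 → C_0 is given by ∂[p,q] = [q] − [p]. For instance
  ∂[0,3] = [3] − [0].
The 4×6 boundary matrix has rank 3 and Smith normal form diag(1,1,1).

Boundary ∂_2: C_2 → C_1 acts by ∂[p,q,r] = [q,r] − [p,r] + [p,q]. For instance
  ∂[0,2,3] = [2,3] − [0,3] + [0,2],
  ∂[1,2,3] = [2,3] − [1,3] + [1,2].
The resulting 6×4 matrix has rank 3, and its Smith normal form has invariant factors (1,1,1).

Reading off H_k = ker ∂_k / im ∂_{k+1}:

  H_0: rank C_0 − rank ∂_1 = 4 − 3 = 1, and the invariant factors of ∂_1 are all 1, so H_0 ≅ Z.
  H_1: rank ker ∂_1 − rank ∂_2 = (6 − 3) − 3 = 0, and the invariant factors of ∂_2 are all 1, so H_1 ≅ 0.
  H_2: rank ker ∂_2 − rank ∂_3 = (4 − 3) − 0 = 1, and there is no ∂_3, so H_2 ≅ Z.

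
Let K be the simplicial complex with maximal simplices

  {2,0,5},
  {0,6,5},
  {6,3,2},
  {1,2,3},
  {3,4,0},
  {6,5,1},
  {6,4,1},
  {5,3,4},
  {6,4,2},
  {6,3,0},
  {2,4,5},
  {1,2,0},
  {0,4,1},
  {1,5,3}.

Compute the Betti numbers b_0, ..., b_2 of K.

Fix the vertex order 0 < 1 < 2 < 3 < 4 < 5 < 6 and write every simplex with vertices in increasing order. Then dim K = 2 and the simplices of K are:

  0-simplices (7): [0], [1], [2], [3], [4], [5], [6]
  1-simplices (21): [0,1], [0,2], [0,3], [0,4], [0,5], [0,6], [1,2], [1,3], [1,4], [1,5], [1,6], [2,3], [2,4], [2,5], [2,6], [3,4], [3,5], [3,6], [4,5], [4,6], [5,6]
  2-simplices (14): [0,1,2], [0,1,4], [0,2,5], [0,3,4], [0,3,6], [0,5,6], [1,2,3], [1,3,5], [1,4,6], [1,5,6], [2,3,6], [2,4,5], [2,4,6], [3,4,5]

so the chain groups are C_0 ≅ Z^7, C_1 ≅ Z^21, C_2 ≅ Z^14.

Boundary ∂_1: C_1 → C_0 maps an edge to its endpoints' difference, ∂[p,q] = q − p. For instance
  ∂[5,6] = [6] − [5].
As a 7×21 matrix over Z this has rank 6, with invariant factors (1,1,1,1,1,1).

Boundary ∂_2: C_2 → C_1 acts by ∂[p,q,r] = [q,r] − [p,r] + [p,q]. For instance
  ∂[0,1,2] = [1,2] − [0,2] + [0,1],
  ∂[0,3,4] = [3,4] − [0,4] + [0,3].
The resulting 21×14 matrix has rank 13, and its Smith normal form has invariant factors (1,1,1,1,1,1,1,1,1,1,1,1,1).

Now H_k = ker ∂_k / im ∂_{k+1}, so:

  H_0: rank C_0 − rank ∂_1 = 7 − 6 = 1, and the invariant factors of ∂_1 are all 1, so H_0 = Z.
  H_1: rank ker ∂_1 − rank ∂_2 = (21 − 6) − 13 = 2, and the invariant factors of ∂_2 are all 1, so H_1 = Z^2.
  H_2: rank ker ∂_2 − rank ∂_3 = (14 − 13) − 0 = 1, and there is no ∂_3, so H_2 = Z.

Hence the Betti numbers are b_0 = 1, b_1 = 2, b_2 = 1.

b_0 = 1, b_1 = 2, b_2 = 1.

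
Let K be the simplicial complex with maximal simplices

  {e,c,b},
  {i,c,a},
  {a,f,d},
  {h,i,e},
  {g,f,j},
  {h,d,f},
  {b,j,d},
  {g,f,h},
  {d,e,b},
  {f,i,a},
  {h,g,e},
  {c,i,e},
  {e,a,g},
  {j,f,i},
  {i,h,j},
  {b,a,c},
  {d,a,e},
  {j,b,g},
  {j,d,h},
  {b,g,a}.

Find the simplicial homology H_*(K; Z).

H_0 ≅ Z,  H_1 ≅ Z ⊕ Z_2,  H_2 = 0.

Order the vertices as a < b < c < d < e < f < g < h < i < j. Listing each simplex with vertices in this order, K has dimension 2 with simplices:

  0-simplices (10): a, b, c, d, e, f, g, h, i, j
  1-simplices (30): ab, ac, ad, ae, af, ag, ai, bc, bd, be, bg, bj, ce, ci, de, df, dh, dj, eg, eh, ei, fg, fh, fi, fj, gh, gj, hi, hj, ij
  2-simplices (20): abc, abg, aci, ade, adf, aeg, afi, bce, bde, bdj, bgj, cei, dfh, dhj, egh, ehi, fgh, fgj, fij, hij

Hence C_0 ≅ Z^10, C_1 ≅ Z^30, C_2 ≅ Z^20.

Boundary ∂_1: C_1 → C_0 is given by ∂[p,q] = [q] − [p].
This gives a 10×30 integer matrix of rank 9; reducing to Smith normal form yields diagonal entries (1,1,1,1,1,1,1,1,1).

Boundary ∂_2: C_2 → C_1 acts by ∂[p,q,r] = [q,r] − [p,r] + [p,q]. For instance
  ∂abg = bg − ag + ab,
  ∂bde = de − be + bd.
As a 30×20 matrix over Z this has rank 20, with invariant factors (1,1,1,1,1,1,1,1,1,1,1,1,1,1,1,1,1,1,1,2).

Now H_k = ker ∂_k / im ∂_{k+1}, so:

  H_0: rank C_0 − rank ∂_1 = 10 − 9 = 1, and the invariant factors of ∂_1 are all 1, so H_0 = Z.
  H_1: rank ker ∂_1 − rank ∂_2 = (30 − 9) − 20 = 1, and ∂_2 has invariant factor 2 > 1, so H_1 = Z ⊕ Z_2.
  H_2: rank ker ∂_2 − rank ∂_3 = (20 − 20) − 0 = 0, and there is no ∂_3, so H_2 = 0.

(K is a triangulation of the Klein bottle.)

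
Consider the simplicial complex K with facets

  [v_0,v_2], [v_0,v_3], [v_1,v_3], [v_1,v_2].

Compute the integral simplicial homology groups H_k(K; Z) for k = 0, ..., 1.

K has 4 vertices, 4 edges.
rank ∂_0 = 0, rank ∂_1 = 3 ⇒ b_0 = 4 − 0 − 3 = 1; all invariant factors of ∂_1 are 1 so no torsion. So H_0 = Z.
rank ∂_1 = 3, rank ∂_2 = 0 ⇒ b_1 = 4 − 3 − 0 = 1. So H_1 = Z.

H_0 = Z,  H_1 = Z.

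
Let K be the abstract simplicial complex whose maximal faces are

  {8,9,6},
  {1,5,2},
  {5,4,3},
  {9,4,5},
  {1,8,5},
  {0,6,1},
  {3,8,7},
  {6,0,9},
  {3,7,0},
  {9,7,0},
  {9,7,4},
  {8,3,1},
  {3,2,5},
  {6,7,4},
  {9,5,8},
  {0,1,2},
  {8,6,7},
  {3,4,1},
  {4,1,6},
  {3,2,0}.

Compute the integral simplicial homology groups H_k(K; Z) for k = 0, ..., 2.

Order the vertices as 0 < 1 < 2 < 3 < 4 < 5 < 6 < 7 < 8 < 9. Listing each simplex with vertices in this order, K has dimension 2 with simplices:

  0-simplices (10): [0], [1], [2], [3], [4], [5], [6], [7], [8], [9]
  1-simplices (30): (30 of them)
  2-simplices (20): (20 of them)

Hence C_0 ≅ Z^10, C_1 ≅ Z^30, C_2 ≅ Z^20.

Boundary ∂_1: C_1 → C_0 is given by ∂[p,q] = [q] − [p]. For instance
  ∂[4,5] = [5] − [4].
As a 10×30 matrix over Z this has rank 9, with invariant factors (1,1,1,1,1,1,1,1,1).

The boundary map ∂_2: C_2 → C_1 maps a triangle to the signed sum of its edges. For instance
  ∂[3,4,5] = [4,5] − [3,5] + [3,4],
  ∂[0,6,9] = [6,9] − [0,9] + [0,6].
This gives a 30×20 integer matrix of rank 20; reducing to Smith normal form yields diagonal entries (1,1,1,1,1,1,1,1,1,1,1,1,1,1,1,1,1,1,1,2).

Now H_k = ker ∂_k / im ∂_{k+1}, so:

  H_0: rank C_0 − rank ∂_1 = 10 − 9 = 1, and the invariant factors of ∂_1 are all 1, so H_0 = Z.
  H_1: rank ker ∂_1 − rank ∂_2 = (30 − 9) − 20 = 1, and ∂_2 has invariant factor 2 > 1, so H_1 = Z ⊕ Z/2Z.
  H_2: rank ker ∂_2 − rank ∂_3 = (20 − 20) − 0 = 0, and there is no ∂_3, so H_2 = 0.

As a check, the Euler characteristic is 10 − 30 + 20 = 0, which agrees with 1 − 1 + 0 = 0.
(K is a triangulation of the Klein bottle.)

H_0 = Z,  H_1 = Z ⊕ Z/2Z,  H_2 = 0.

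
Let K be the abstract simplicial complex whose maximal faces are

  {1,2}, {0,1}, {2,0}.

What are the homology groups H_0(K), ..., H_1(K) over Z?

Fix the vertex order 0 < 1 < 2 and write every simplex with vertices in increasing order. Then dim K = 1 and the simplices of K are:

  0-simplices (3): [0], [1], [2]
  1-simplices (3): [0,1], [0,2], [1,2]

giving chain groups C_0 ≅ Z^3, C_1 ≅ Z^3.

Boundary ∂_1: C_1 → C_0 sends each edge [p,q] (with p < q) to q − p. For instance
  ∂[1,2] = [2] − [1].
This gives a 3×3 integer matrix of rank 2; reducing to Smith normal form yields diagonal entries (1,1).

Now H_k = ker ∂_k / im ∂_{k+1}, so:

  H_0: rank C_0 − rank ∂_1 = 3 − 2 = 1, and the invariant factors of ∂_1 are all 1, so H_0 = Z.
  H_1: rank ker ∂_1 − rank ∂_2 = (3 − 2) − 0 = 1, and there is no ∂_2, so H_1 = Z.

H_0 ≅ Z,  H_1 ≅ Z.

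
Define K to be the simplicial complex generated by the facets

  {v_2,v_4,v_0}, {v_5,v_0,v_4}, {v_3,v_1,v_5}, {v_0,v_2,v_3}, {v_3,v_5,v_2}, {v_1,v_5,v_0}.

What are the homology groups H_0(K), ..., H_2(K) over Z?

K has 6 vertices, 12 edges, 6 triangles.
rank ∂_0 = 0, rank ∂_1 = 5 ⇒ b_0 = 6 − 0 − 5 = 1; all invariant factors of ∂_1 are 1 so no torsion. So H_0 ≅ Z.
rank ∂_1 = 5, rank ∂_2 = 6 ⇒ b_1 = 12 − 5 − 6 = 1; all invariant factors of ∂_2 are 1 so no torsion. So H_1 ≅ Z.
rank ∂_2 = 6, rank ∂_3 = 0 ⇒ b_2 = 6 − 6 − 0 = 0. So H_2 ≅ 0.

H_0 = Z,  H_1 = Z,  H_2 = 0.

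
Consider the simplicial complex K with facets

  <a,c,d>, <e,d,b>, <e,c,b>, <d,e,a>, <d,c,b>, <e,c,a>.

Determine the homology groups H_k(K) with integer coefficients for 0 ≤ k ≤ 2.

H_0 = Z,  H_1 = 0,  H_2 = Z.

Fix the vertex order a < b < c < d < e and write every simplex with vertices in increasing order. Then dim K = 2 and the simplices of K are:

  0-simplices (5): a, b, c, d, e
  1-simplices (9): ac, ad, ae, bc, bd, be, cd, ce, de
  2-simplices (6): acd, ace, ade, bcd, bce, bde

Hence C_0 ≅ Z^5, C_1 ≅ Z^9, C_2 ≅ Z^6.

The boundary map ∂_1: C_1 → C_0 is given by ∂[p,q] = [q] − [p].
The resulting 5×9 matrix has rank 4, and its Smith normal form has invariant factors (1,1,1,1).

The boundary map ∂_2: C_2 → C_1 maps a triangle to the signed sum of its edges. For instance
  ∂bcd = cd − bd + bc,
  ∂acd = cd − ad + ac.
This gives a 9×6 integer matrix of rank 5; reducing to Smith normal form yields diagonal entries (1,1,1,1,1).

Computing H_k = (kernel of ∂_k) / (image of ∂_{k+1}):

  H_0: rank C_0 − rank ∂_1 = 5 − 4 = 1, and the invariant factors of ∂_1 are all 1, so H_0 = Z.
  H_1: rank ker ∂_1 − rank ∂_2 = (9 − 4) − 5 = 0, and the invariant factors of ∂_2 are all 1, so H_1 = 0.
  H_2: rank ker ∂_2 − rank ∂_3 = (6 − 5) − 0 = 1, and there is no ∂_3, so H_2 = Z.

(K is a triangulation of the 2-sphere S^2.)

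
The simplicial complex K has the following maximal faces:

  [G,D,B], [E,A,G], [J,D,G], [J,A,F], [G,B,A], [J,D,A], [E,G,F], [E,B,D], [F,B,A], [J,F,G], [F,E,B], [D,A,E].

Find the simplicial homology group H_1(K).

Take the total order A < B < D < E < F < G < J on the vertex set. Then K (dimension 2) consists of the simplices:

  0-simplices (7): A, B, D, E, F, G, J
  1-simplices (18): AB, AD, AE, AF, AG, AJ, BD, BE, BF, BG, DE, DG, DJ, EF, EG, FG, FJ, GJ
  2-simplices (12): ABF, ABG, ADE, ADJ, AEG, AFJ, BDE, BDG, BEF, DGJ, EFG, FGJ

giving chain groups C_0 ≅ Z^7, C_1 ≅ Z^18, C_2 ≅ Z^12.

∂_1: C_1 → C_0 maps an edge to its endpoints' difference, ∂[p,q] = q − p.
The resulting 7×18 matrix has rank 6, and its Smith normal form has invariant factors (1,1,1,1,1,1).

The boundary map ∂_2: C_2 → C_1 sends each 2-simplex [p,q,r] to [q,r] − [p,r] + [p,q]. For instance
  ∂FGJ = GJ − FJ + FG,
  ∂AFJ = FJ − AJ + AF.
This gives a 18×12 integer matrix of rank 12; reducing to Smith normal form yields diagonal entries (1,1,1,1,1,1,1,1,1,1,1,2).

Computing H_k = (kernel of ∂_k) / (image of ∂_{k+1}):

  H_1: rank ker ∂_1 − rank ∂_2 = (18 − 6) − 12 = 0, and ∂_2 has invariant factor 2 > 1, so H_1 ≅ Z/2.

(K is a triangulation of the real projective plane RP^2.)

H_1 ≅ Z/2.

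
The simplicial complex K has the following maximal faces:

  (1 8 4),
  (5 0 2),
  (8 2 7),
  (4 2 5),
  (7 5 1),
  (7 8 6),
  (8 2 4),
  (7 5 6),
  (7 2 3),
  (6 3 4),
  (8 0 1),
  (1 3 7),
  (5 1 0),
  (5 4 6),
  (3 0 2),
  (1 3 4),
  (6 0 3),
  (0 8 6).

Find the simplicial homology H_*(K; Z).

Take the total order 0 < 1 < 2 < 3 < 4 < 5 < 6 < 7 < 8 on the vertex set. Then K (dimension 2) consists of the simplices:

  0-simplices (9): [0], [1], [2], [3], [4], [5], [6], [7], [8]
  1-simplices (27): (27 of them)
  2-simplices (18): [0,1,5], [0,1,8], [0,2,3], [0,2,5], [0,3,6], [0,6,8], [1,3,4], [1,3,7], [1,4,8], [1,5,7], [2,3,7], [2,4,5], [2,4,8], [2,7,8], [3,4,6], [4,5,6], [5,6,7], [6,7,8]

Hence C_0 ≅ Z^9, C_1 ≅ Z^27, C_2 ≅ Z^18.

The boundary map ∂_1: C_1 → C_0 sends each edge [p,q] (with p < q) to q − p. For instance
  ∂[2,8] = [8] − [2].
As a 9×27 matrix over Z this has rank 8, with invariant factors (1,1,1,1,1,1,1,1).

∂_2: C_2 → C_1 sends each 2-simplex [p,q,r] to [q,r] − [p,r] + [p,q]. For instance
  ∂[0,2,5] = [2,5] − [0,5] + [0,2],
  ∂[2,3,7] = [3,7] − [2,7] + [2,3].
The resulting 27×18 matrix has rank 17, and its Smith normal form has invariant factors (1,1,1,1,1,1,1,1,1,1,1,1,1,1,1,1,1).

From H_k ≅ ker(∂_k) / im(∂_{k+1}) we obtain:

  H_0: rank C_0 − rank ∂_1 = 9 − 8 = 1, and the invariant factors of ∂_1 are all 1, so H_0 = Z.
  H_1: rank ker ∂_1 − rank ∂_2 = (27 − 8) − 17 = 2, and the invariant factors of ∂_2 are all 1, so H_1 = Z^2.
  H_2: rank ker ∂_2 − rank ∂_3 = (18 − 17) − 0 = 1, and there is no ∂_3, so H_2 = Z.

(K is a triangulation of the torus T^2.)

H_0 = Z,  H_1 = Z^2,  H_2 = Z.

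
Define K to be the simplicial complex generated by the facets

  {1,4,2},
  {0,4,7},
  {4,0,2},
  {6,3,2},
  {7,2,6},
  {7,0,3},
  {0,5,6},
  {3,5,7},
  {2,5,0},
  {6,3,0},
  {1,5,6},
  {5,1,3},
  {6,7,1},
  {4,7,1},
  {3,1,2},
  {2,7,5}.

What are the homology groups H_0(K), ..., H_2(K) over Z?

Take the total order 0 < 1 < 2 < 3 < 4 < 5 < 6 < 7 on the vertex set. Then K (dimension 2) consists of the simplices:

  0-simplices (8): [0], [1], [2], [3], [4], [5], [6], [7]
  1-simplices (24): (24 of them)
  2-simplices (16): [0,2,4], [0,2,5], [0,3,6], [0,3,7], [0,4,7], [0,5,6], [1,2,3], [1,2,4], [1,3,5], [1,4,7], [1,5,6], [1,6,7], [2,3,6], [2,5,7], [2,6,7], [3,5,7]

Hence C_0 ≅ Z^8, C_1 ≅ Z^24, C_2 ≅ Z^16.

Boundary ∂_1: C_1 → C_0 maps an edge to its endpoints' difference, ∂[p,q] = q − p.
This gives a 8×24 integer matrix of rank 7; reducing to Smith normal form yields diagonal entries (1,1,1,1,1,1,1).

∂_2: C_2 → C_1 sends each 2-simplex [p,q,r] to [q,r] − [p,r] + [p,q]. For instance
  ∂[0,2,4] = [2,4] − [0,4] + [0,2],
  ∂[0,3,7] = [3,7] − [0,7] + [0,3].
The 24×16 boundary matrix has rank 15 and Smith normal form diag(1,1,1,1,1,1,1,1,1,1,1,1,1,1,1).

Reading off H_k = ker ∂_k / im ∂_{k+1}:

  H_0: rank C_0 − rank ∂_1 = 8 − 7 = 1, and the invariant factors of ∂_1 are all 1, so H_0 = Z.
  H_1: rank ker ∂_1 − rank ∂_2 = (24 − 7) − 15 = 2, and the invariant factors of ∂_2 are all 1, so H_1 = Z^2.
  H_2: rank ker ∂_2 − rank ∂_3 = (16 − 15) − 0 = 1, and there is no ∂_3, so H_2 = Z.

H_0 = Z,  H_1 = Z^2,  H_2 = Z.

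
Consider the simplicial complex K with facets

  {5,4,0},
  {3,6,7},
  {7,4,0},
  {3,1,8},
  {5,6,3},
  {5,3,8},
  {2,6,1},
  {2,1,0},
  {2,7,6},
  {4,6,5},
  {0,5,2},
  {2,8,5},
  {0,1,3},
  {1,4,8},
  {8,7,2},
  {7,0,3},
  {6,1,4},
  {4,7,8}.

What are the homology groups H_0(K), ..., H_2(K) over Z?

H_0 ≅ Z,  H_1 ≅ Z^2,  H_2 ≅ Z.

Order the vertices as 0 < 1 < 2 < 3 < 4 < 5 < 6 < 7 < 8. Listing each simplex with vertices in this order, K has dimension 2 with simplices:

  0-simplices (9): [0], [1], [2], [3], [4], [5], [6], [7], [8]
  1-simplices (27): (27 of them)
  2-simplices (18): [0,1,2], [0,1,3], [0,2,5], [0,3,7], [0,4,5], [0,4,7], [1,2,6], [1,3,8], [1,4,6], [1,4,8], [2,5,8], [2,6,7], [2,7,8], [3,5,6], [3,5,8], [3,6,7], [4,5,6], [4,7,8]

so the chain groups are C_0 ≅ Z^9, C_1 ≅ Z^27, C_2 ≅ Z^18.

Boundary ∂_1: C_1 → C_0 is given by ∂[p,q] = [q] − [p]. For instance
  ∂[3,8] = [8] − [3].
The resulting 9×27 matrix has rank 8, and its Smith normal form has invariant factors (1,1,1,1,1,1,1,1).

Boundary ∂_2: C_2 → C_1 sends each 2-simplex [p,q,r] to [q,r] − [p,r] + [p,q]. For instance
  ∂[3,6,7] = [6,7] − [3,7] + [3,6],
  ∂[1,3,8] = [3,8] − [1,8] + [1,3].
This gives a 27×18 integer matrix of rank 17; reducing to Smith normal form yields diagonal entries (1,1,1,1,1,1,1,1,1,1,1,1,1,1,1,1,1).

From H_k ≅ ker(∂_k) / im(∂_{k+1}) we obtain:

  H_0: rank C_0 − rank ∂_1 = 9 − 8 = 1, and the invariant factors of ∂_1 are all 1, so H_0 ≅ Z.
  H_1: rank ker ∂_1 − rank ∂_2 = (27 − 8) − 17 = 2, and the invariant factors of ∂_2 are all 1, so H_1 ≅ Z^2.
  H_2: rank ker ∂_2 − rank ∂_3 = (18 − 17) − 0 = 1, and there is no ∂_3, so H_2 ≅ Z.

As a check, the Euler characteristic is 9 − 27 + 18 = 0, which agrees with 1 − 2 + 1 = 0.
(K is a triangulation of the torus T^2.)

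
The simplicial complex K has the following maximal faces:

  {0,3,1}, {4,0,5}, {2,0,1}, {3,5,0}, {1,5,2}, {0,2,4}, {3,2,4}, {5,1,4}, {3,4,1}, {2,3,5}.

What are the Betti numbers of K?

K has 6 vertices, 15 edges, 10 triangles.
rank ∂_0 = 0, rank ∂_1 = 5 ⇒ b_0 = 6 − 0 − 5 = 1; all invariant factors of ∂_1 are 1 so no torsion. So H_0 ≅ Z.
rank ∂_1 = 5, rank ∂_2 = 10 ⇒ b_1 = 15 − 5 − 10 = 0; ∂_2 has invariant factor(s) [2] giving torsion. So H_1 ≅ Z/2.
rank ∂_2 = 10, rank ∂_3 = 0 ⇒ b_2 = 10 − 10 − 0 = 0. So H_2 ≅ 0.

b_0 = 1, b_1 = 0, b_2 = 0.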